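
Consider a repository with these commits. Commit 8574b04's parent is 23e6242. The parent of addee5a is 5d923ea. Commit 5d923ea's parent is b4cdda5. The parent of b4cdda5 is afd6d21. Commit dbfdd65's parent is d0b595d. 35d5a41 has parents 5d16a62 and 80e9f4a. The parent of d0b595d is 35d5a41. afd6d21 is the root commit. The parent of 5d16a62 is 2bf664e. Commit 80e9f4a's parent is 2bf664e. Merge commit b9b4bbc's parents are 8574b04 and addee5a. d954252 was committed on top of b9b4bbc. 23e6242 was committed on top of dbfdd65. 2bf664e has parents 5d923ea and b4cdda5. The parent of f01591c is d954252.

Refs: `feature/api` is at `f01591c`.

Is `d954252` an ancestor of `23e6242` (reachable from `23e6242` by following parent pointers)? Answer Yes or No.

No

Ancestors of 23e6242: {23e6242, 2bf664e, 35d5a41, 5d16a62, 5d923ea, 80e9f4a, afd6d21, b4cdda5, d0b595d, dbfdd65}.
d954252 is not in that set, so it is not an ancestor of 23e6242.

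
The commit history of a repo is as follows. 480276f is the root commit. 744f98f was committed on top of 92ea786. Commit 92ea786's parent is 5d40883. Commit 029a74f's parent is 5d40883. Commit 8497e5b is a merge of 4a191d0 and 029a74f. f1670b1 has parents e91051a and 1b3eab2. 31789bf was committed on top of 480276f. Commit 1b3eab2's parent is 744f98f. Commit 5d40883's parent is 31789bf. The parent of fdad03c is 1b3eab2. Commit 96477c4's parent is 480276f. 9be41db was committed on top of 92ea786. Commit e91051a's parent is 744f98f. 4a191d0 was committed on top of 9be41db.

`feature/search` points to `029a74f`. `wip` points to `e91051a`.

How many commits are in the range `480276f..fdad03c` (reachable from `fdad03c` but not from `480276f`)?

6

Reachable from fdad03c: {1b3eab2, 31789bf, 480276f, 5d40883, 744f98f, 92ea786, fdad03c}.
Reachable from 480276f: {480276f}.
In fdad03c's history but not 480276f's: {1b3eab2, 31789bf, 5d40883, 744f98f, 92ea786, fdad03c} — 6 commits.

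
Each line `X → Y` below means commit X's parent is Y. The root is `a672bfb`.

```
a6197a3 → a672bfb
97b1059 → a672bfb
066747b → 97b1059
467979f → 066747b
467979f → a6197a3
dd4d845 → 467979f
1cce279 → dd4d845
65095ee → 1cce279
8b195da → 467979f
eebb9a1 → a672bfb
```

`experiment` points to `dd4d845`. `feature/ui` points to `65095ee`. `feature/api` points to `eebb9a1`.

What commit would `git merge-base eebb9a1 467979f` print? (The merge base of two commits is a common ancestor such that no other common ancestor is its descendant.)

Ancestors of eebb9a1: {a672bfb, eebb9a1}.
Ancestors of 467979f: {066747b, 467979f, 97b1059, a6197a3, a672bfb}.
Common ancestors: {a672bfb}.
The only common ancestor is a672bfb, so it is the merge base.

a672bfb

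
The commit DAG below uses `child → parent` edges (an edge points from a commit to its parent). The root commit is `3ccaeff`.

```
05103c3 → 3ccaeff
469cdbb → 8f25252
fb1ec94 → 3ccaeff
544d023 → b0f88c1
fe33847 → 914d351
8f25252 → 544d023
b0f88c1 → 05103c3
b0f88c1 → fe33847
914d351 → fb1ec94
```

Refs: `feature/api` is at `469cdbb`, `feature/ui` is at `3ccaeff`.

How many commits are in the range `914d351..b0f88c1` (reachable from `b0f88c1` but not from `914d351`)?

3

Reachable from b0f88c1: {05103c3, 3ccaeff, 914d351, b0f88c1, fb1ec94, fe33847}.
Reachable from 914d351: {3ccaeff, 914d351, fb1ec94}.
In b0f88c1's history but not 914d351's: {05103c3, b0f88c1, fe33847} — 3 commits.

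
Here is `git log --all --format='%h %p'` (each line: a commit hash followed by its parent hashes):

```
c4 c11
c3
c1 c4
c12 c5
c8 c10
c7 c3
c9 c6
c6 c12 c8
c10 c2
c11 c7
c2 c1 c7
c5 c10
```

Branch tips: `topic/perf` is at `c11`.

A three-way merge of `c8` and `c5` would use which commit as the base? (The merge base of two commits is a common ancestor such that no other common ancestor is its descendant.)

c10

Ancestors of c8: {c1, c10, c11, c2, c3, c4, c7, c8}.
Ancestors of c5: {c1, c10, c11, c2, c3, c4, c5, c7}.
Common ancestors: {c1, c10, c11, c2, c3, c4, c7}.
Among these, c10 is not an ancestor of any other common ancestor — it is the merge base.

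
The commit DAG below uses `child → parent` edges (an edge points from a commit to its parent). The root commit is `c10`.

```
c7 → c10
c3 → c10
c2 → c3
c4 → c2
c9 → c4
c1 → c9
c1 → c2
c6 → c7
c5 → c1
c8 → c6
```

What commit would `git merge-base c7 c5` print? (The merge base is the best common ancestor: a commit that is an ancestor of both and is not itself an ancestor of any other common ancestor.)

c10

Ancestors of c7: {c10, c7}.
Ancestors of c5: {c1, c10, c2, c3, c4, c5, c9}.
Common ancestors: {c10}.
The only common ancestor is c10, so it is the merge base.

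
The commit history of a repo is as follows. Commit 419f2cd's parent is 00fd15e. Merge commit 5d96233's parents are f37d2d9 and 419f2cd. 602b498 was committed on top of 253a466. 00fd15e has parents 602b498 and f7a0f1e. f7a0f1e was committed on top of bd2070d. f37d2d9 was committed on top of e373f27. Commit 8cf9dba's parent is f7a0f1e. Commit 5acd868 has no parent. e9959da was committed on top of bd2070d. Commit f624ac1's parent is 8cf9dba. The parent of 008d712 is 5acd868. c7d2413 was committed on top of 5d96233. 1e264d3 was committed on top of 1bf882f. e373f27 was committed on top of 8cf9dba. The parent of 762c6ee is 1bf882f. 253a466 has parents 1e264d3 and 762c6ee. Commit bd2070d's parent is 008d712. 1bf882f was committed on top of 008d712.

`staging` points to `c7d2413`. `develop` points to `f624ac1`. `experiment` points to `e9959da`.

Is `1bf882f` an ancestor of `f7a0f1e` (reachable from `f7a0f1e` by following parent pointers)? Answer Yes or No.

No

Ancestors of f7a0f1e: {008d712, 5acd868, bd2070d, f7a0f1e}.
1bf882f is not in that set, so it is not an ancestor of f7a0f1e.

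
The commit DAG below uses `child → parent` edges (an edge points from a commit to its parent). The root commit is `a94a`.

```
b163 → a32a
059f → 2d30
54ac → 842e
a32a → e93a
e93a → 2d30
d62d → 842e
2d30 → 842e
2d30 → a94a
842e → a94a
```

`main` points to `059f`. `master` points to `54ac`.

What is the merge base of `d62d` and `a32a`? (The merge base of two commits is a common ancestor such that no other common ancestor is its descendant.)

842e

Ancestors of d62d: {842e, a94a, d62d}.
Ancestors of a32a: {2d30, 842e, a32a, a94a, e93a}.
Common ancestors: {842e, a94a}.
Among these, 842e is not an ancestor of any other common ancestor — it is the merge base.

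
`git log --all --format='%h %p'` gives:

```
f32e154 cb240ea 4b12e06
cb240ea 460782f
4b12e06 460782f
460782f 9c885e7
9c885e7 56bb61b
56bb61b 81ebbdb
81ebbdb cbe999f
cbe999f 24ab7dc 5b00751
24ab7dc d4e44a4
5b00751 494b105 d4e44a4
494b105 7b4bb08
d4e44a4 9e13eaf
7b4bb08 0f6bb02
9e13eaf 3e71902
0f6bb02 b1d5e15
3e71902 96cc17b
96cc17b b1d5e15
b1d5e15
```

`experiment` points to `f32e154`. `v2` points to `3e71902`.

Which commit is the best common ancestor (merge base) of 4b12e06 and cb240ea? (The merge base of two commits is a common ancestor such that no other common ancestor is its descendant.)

460782f

Ancestors of 4b12e06: {0f6bb02, 24ab7dc, 3e71902, 460782f, 494b105, 4b12e06, 56bb61b, 5b00751, 7b4bb08, 81ebbdb, 96cc17b, 9c885e7, 9e13eaf, b1d5e15, cbe999f, d4e44a4}.
Ancestors of cb240ea: {0f6bb02, 24ab7dc, 3e71902, 460782f, 494b105, 56bb61b, 5b00751, 7b4bb08, 81ebbdb, 96cc17b, 9c885e7, 9e13eaf, b1d5e15, cb240ea, cbe999f, d4e44a4}.
Common ancestors: {0f6bb02, 24ab7dc, 3e71902, 460782f, 494b105, 56bb61b, 5b00751, 7b4bb08, 81ebbdb, 96cc17b, 9c885e7, 9e13eaf, b1d5e15, cbe999f, d4e44a4}.
Among these, 460782f is not an ancestor of any other common ancestor — it is the merge base.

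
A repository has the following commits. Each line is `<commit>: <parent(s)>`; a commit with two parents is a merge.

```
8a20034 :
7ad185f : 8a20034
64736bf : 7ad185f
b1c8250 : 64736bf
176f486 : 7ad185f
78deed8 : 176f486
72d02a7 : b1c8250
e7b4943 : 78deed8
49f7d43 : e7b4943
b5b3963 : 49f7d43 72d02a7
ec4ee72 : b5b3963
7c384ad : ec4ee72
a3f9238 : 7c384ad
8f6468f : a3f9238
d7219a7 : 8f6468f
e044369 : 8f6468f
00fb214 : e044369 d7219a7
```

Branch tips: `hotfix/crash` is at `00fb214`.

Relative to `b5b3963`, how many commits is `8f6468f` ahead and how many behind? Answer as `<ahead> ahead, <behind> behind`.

Reachable from 8f6468f: {176f486, 49f7d43, 64736bf, 72d02a7, 78deed8, 7ad185f, 7c384ad, 8a20034, 8f6468f, a3f9238, b1c8250, b5b3963, e7b4943, ec4ee72}.
Reachable from b5b3963: {176f486, 49f7d43, 64736bf, 72d02a7, 78deed8, 7ad185f, 8a20034, b1c8250, b5b3963, e7b4943}.
Only in 8f6468f's history (ahead): {7c384ad, 8f6468f, a3f9238, ec4ee72} — 4.
Only in b5b3963's history (behind): {} — 0.

4 ahead, 0 behind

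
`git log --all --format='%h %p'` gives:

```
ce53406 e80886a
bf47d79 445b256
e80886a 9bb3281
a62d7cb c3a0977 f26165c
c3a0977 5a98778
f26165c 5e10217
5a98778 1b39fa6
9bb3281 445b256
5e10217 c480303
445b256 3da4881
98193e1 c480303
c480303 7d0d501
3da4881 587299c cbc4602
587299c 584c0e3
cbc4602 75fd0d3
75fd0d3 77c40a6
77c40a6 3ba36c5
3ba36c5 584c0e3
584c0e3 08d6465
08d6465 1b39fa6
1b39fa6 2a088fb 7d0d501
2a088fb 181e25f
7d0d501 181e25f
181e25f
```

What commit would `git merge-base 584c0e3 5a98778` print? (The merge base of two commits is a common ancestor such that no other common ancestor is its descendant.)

1b39fa6

Ancestors of 584c0e3: {08d6465, 181e25f, 1b39fa6, 2a088fb, 584c0e3, 7d0d501}.
Ancestors of 5a98778: {181e25f, 1b39fa6, 2a088fb, 5a98778, 7d0d501}.
Common ancestors: {181e25f, 1b39fa6, 2a088fb, 7d0d501}.
Among these, 1b39fa6 is not an ancestor of any other common ancestor — it is the merge base.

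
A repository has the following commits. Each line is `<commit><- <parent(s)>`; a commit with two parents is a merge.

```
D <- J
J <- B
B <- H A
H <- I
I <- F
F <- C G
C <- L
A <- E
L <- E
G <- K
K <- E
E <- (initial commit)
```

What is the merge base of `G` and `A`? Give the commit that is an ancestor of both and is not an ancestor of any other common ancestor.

Ancestors of G: {E, G, K}.
Ancestors of A: {A, E}.
Common ancestors: {E}.
The only common ancestor is E, so it is the merge base.

E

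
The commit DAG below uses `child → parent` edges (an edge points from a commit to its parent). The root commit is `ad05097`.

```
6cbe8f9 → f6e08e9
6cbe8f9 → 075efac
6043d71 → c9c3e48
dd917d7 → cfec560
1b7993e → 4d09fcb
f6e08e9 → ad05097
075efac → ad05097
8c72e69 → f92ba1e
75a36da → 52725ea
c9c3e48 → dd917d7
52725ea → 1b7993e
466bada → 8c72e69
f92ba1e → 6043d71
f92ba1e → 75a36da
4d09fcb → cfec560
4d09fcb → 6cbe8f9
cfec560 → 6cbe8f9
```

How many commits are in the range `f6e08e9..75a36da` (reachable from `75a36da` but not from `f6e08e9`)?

Reachable from 75a36da: {075efac, 1b7993e, 4d09fcb, 52725ea, 6cbe8f9, 75a36da, ad05097, cfec560, f6e08e9}.
Reachable from f6e08e9: {ad05097, f6e08e9}.
In 75a36da's history but not f6e08e9's: {075efac, 1b7993e, 4d09fcb, 52725ea, 6cbe8f9, 75a36da, cfec560} — 7 commits.

7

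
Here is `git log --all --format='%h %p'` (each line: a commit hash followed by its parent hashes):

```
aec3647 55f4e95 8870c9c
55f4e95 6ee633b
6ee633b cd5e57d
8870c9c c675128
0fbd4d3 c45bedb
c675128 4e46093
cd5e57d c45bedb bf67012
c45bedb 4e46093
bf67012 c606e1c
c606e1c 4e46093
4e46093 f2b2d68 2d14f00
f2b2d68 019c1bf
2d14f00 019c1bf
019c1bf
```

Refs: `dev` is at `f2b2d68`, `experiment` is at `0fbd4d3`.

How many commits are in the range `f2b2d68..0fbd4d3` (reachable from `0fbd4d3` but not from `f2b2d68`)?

4

Reachable from 0fbd4d3: {019c1bf, 0fbd4d3, 2d14f00, 4e46093, c45bedb, f2b2d68}.
Reachable from f2b2d68: {019c1bf, f2b2d68}.
In 0fbd4d3's history but not f2b2d68's: {0fbd4d3, 2d14f00, 4e46093, c45bedb} — 4 commits.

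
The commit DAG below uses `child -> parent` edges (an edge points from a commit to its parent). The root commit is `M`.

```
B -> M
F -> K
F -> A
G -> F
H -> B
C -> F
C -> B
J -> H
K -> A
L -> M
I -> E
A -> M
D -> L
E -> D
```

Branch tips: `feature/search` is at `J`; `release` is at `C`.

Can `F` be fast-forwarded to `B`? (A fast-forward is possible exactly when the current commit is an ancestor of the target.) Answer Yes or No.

No

A fast-forward from F to B is possible iff F is an ancestor of B.
Ancestors of B: {B, M}.
F is not among them, so fast-forward is not possible.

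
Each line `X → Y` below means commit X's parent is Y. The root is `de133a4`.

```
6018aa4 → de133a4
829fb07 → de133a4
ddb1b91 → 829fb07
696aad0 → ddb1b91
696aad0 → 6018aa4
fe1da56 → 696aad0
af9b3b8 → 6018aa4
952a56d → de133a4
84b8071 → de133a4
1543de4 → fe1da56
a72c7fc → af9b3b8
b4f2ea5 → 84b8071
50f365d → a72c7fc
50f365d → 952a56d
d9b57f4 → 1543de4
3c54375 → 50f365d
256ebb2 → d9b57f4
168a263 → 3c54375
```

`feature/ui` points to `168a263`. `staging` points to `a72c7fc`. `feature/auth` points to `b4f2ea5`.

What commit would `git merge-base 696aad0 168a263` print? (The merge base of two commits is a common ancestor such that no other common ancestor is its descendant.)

6018aa4

Ancestors of 696aad0: {6018aa4, 696aad0, 829fb07, ddb1b91, de133a4}.
Ancestors of 168a263: {168a263, 3c54375, 50f365d, 6018aa4, 952a56d, a72c7fc, af9b3b8, de133a4}.
Common ancestors: {6018aa4, de133a4}.
Among these, 6018aa4 is not an ancestor of any other common ancestor — it is the merge base.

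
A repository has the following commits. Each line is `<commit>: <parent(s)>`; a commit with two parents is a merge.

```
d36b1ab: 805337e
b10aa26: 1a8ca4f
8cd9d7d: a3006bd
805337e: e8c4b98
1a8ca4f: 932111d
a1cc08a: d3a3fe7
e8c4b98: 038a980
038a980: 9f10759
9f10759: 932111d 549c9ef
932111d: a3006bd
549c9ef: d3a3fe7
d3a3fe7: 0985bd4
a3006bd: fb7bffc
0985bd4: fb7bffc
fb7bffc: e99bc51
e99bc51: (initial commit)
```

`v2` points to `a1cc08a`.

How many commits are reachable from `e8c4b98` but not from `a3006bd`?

Reachable from e8c4b98: {038a980, 0985bd4, 549c9ef, 932111d, 9f10759, a3006bd, d3a3fe7, e8c4b98, e99bc51, fb7bffc}.
Reachable from a3006bd: {a3006bd, e99bc51, fb7bffc}.
In e8c4b98's history but not a3006bd's: {038a980, 0985bd4, 549c9ef, 932111d, 9f10759, d3a3fe7, e8c4b98} — 7 commits.

7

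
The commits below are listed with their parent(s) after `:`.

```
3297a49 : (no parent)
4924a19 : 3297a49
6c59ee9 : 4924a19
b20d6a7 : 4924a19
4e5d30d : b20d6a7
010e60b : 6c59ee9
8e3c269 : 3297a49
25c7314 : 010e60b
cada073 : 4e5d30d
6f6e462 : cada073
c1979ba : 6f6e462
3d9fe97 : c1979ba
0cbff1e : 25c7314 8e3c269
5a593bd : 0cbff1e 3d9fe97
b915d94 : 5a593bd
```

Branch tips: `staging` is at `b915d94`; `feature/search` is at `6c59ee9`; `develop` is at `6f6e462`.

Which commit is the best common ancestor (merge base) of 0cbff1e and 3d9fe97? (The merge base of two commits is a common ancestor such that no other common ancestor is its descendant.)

4924a19

Ancestors of 0cbff1e: {010e60b, 0cbff1e, 25c7314, 3297a49, 4924a19, 6c59ee9, 8e3c269}.
Ancestors of 3d9fe97: {3297a49, 3d9fe97, 4924a19, 4e5d30d, 6f6e462, b20d6a7, c1979ba, cada073}.
Common ancestors: {3297a49, 4924a19}.
Among these, 4924a19 is not an ancestor of any other common ancestor — it is the merge base.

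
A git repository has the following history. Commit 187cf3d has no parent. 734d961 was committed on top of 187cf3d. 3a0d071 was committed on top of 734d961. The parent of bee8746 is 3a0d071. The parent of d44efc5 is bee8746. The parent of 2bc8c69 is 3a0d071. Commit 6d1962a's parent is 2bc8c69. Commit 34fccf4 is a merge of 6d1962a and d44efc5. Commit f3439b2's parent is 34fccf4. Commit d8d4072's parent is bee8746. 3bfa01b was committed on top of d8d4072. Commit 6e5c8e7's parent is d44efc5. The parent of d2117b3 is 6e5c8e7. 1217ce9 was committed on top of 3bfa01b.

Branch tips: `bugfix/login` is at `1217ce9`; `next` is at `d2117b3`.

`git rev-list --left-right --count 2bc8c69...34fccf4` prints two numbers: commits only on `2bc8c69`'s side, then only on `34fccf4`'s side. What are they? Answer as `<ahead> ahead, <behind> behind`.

0 ahead, 4 behind

Reachable from 2bc8c69: {187cf3d, 2bc8c69, 3a0d071, 734d961}.
Reachable from 34fccf4: {187cf3d, 2bc8c69, 34fccf4, 3a0d071, 6d1962a, 734d961, bee8746, d44efc5}.
Only in 2bc8c69's history (ahead): {} — 0.
Only in 34fccf4's history (behind): {34fccf4, 6d1962a, bee8746, d44efc5} — 4.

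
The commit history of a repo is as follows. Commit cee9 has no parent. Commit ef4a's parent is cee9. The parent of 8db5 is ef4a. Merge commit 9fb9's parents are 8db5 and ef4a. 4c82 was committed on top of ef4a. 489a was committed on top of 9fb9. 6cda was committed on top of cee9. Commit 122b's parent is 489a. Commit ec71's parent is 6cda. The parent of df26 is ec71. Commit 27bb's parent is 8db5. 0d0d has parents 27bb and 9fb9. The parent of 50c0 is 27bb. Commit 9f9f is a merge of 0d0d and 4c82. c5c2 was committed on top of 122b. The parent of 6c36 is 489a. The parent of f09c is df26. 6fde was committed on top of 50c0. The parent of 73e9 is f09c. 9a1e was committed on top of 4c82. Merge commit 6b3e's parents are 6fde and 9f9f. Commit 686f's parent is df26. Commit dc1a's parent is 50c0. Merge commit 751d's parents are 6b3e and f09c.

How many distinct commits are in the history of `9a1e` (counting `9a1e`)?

Walking parent pointers from 9a1e: reachable set = {4c82, 9a1e, cee9, ef4a}.
That is 4 commits.

4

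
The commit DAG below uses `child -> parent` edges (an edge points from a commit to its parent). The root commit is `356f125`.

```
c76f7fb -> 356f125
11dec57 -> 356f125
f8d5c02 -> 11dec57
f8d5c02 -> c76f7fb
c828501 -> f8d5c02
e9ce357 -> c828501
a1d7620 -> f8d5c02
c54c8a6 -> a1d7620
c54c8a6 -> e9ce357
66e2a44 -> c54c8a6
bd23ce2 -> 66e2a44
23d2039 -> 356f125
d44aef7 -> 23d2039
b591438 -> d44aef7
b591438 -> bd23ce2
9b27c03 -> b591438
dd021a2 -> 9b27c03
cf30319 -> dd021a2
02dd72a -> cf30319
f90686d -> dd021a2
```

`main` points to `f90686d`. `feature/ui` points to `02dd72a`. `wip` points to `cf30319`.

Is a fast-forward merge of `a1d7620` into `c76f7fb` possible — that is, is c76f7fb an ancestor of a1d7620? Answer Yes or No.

A fast-forward from c76f7fb to a1d7620 is possible iff c76f7fb is an ancestor of a1d7620.
Ancestors of a1d7620: {11dec57, 356f125, a1d7620, c76f7fb, f8d5c02}.
c76f7fb is among them, so fast-forward is possible.

Yes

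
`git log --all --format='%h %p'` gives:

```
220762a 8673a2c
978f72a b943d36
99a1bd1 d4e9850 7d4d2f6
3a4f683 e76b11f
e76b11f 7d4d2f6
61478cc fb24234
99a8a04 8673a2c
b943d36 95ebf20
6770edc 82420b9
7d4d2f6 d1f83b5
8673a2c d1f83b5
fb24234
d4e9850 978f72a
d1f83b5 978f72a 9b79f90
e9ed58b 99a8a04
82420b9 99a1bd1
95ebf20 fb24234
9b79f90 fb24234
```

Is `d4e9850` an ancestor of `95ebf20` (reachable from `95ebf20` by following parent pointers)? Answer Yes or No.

No

Ancestors of 95ebf20: {95ebf20, fb24234}.
d4e9850 is not in that set, so it is not an ancestor of 95ebf20.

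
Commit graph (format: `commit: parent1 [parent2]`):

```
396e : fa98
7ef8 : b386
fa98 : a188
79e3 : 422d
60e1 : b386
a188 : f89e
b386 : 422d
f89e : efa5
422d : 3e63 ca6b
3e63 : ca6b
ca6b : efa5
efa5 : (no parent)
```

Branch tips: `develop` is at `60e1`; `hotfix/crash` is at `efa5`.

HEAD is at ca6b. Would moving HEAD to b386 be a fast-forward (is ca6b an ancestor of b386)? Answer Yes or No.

A fast-forward from ca6b to b386 is possible iff ca6b is an ancestor of b386.
Ancestors of b386: {3e63, 422d, b386, ca6b, efa5}.
ca6b is among them, so fast-forward is possible.

Yes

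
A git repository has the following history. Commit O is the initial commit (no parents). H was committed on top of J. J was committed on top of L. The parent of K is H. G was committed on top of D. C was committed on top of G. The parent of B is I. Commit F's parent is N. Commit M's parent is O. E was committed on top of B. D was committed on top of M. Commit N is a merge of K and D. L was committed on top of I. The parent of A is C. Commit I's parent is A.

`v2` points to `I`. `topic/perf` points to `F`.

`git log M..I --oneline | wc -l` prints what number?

5

Reachable from I: {A, C, D, G, I, M, O}.
Reachable from M: {M, O}.
In I's history but not M's: {A, C, D, G, I} — 5 commits.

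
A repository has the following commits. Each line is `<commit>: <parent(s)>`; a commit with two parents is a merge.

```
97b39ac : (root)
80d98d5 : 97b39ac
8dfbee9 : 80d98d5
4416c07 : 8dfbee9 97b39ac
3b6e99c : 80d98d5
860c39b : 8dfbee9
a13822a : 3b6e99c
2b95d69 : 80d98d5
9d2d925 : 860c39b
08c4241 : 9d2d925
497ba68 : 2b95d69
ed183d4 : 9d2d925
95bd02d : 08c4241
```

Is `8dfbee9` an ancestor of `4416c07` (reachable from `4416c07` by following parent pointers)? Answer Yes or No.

Ancestors of 4416c07 (commits reachable by following parents): {4416c07, 80d98d5, 8dfbee9, 97b39ac}.
8dfbee9 is in that set, so it is an ancestor of 4416c07.

Yes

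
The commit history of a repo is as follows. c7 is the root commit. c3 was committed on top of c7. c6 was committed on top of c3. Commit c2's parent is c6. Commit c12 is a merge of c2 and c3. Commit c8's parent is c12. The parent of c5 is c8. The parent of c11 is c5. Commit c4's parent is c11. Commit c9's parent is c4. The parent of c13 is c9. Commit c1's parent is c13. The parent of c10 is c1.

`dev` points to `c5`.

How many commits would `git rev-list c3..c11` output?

6

Reachable from c11: {c11, c12, c2, c3, c5, c6, c7, c8}.
Reachable from c3: {c3, c7}.
In c11's history but not c3's: {c11, c12, c2, c5, c6, c8} — 6 commits.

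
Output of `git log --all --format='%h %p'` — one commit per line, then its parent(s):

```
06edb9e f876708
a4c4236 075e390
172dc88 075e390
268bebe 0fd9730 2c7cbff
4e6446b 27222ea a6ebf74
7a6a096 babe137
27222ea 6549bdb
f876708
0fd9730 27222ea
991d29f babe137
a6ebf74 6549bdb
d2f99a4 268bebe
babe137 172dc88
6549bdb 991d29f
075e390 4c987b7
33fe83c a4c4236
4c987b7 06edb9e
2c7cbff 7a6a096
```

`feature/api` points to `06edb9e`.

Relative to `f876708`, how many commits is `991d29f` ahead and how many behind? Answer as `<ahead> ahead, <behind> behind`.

6 ahead, 0 behind

Reachable from 991d29f: {06edb9e, 075e390, 172dc88, 4c987b7, 991d29f, babe137, f876708}.
Reachable from f876708: {f876708}.
Only in 991d29f's history (ahead): {06edb9e, 075e390, 172dc88, 4c987b7, 991d29f, babe137} — 6.
Only in f876708's history (behind): {} — 0.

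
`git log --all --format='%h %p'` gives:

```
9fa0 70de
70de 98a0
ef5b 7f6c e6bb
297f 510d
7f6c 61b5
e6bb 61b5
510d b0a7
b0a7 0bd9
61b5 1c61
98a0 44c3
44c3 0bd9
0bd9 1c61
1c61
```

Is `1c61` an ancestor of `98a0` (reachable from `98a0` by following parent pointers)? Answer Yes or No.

Ancestors of 98a0 (commits reachable by following parents): {0bd9, 1c61, 44c3, 98a0}.
1c61 is in that set, so it is an ancestor of 98a0.

Yes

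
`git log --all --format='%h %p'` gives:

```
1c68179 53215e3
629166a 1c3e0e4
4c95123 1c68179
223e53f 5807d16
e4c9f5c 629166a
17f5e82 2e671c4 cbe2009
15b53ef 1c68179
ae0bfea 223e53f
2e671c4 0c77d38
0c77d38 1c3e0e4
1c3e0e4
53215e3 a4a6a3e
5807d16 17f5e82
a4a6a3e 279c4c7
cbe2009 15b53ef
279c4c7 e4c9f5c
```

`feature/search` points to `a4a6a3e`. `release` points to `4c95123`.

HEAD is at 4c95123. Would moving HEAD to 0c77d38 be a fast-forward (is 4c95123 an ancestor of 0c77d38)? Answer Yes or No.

No

A fast-forward from 4c95123 to 0c77d38 is possible iff 4c95123 is an ancestor of 0c77d38.
Ancestors of 0c77d38: {0c77d38, 1c3e0e4}.
4c95123 is not among them, so fast-forward is not possible.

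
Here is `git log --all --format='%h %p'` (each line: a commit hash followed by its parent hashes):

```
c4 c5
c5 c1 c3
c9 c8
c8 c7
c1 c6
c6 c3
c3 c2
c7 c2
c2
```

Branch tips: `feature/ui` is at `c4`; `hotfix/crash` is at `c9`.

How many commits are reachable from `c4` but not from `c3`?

4

Reachable from c4: {c1, c2, c3, c4, c5, c6}.
Reachable from c3: {c2, c3}.
In c4's history but not c3's: {c1, c4, c5, c6} — 4 commits.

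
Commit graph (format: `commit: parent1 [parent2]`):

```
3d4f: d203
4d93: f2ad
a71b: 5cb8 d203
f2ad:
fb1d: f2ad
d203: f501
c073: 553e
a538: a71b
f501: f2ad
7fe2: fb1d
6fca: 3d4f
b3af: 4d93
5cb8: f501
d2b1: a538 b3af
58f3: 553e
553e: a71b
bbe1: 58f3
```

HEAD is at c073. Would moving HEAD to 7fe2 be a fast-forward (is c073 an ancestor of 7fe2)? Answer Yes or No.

No

A fast-forward from c073 to 7fe2 is possible iff c073 is an ancestor of 7fe2.
Ancestors of 7fe2: {7fe2, f2ad, fb1d}.
c073 is not among them, so fast-forward is not possible.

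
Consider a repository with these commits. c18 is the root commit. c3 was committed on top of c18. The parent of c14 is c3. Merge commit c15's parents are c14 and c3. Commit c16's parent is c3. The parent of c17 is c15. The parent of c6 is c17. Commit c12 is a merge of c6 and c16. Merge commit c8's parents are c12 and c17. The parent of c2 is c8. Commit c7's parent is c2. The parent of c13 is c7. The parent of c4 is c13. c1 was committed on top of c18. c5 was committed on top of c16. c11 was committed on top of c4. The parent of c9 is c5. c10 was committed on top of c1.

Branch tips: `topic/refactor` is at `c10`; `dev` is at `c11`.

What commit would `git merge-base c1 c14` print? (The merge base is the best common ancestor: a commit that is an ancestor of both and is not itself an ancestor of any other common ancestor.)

Ancestors of c1: {c1, c18}.
Ancestors of c14: {c14, c18, c3}.
Common ancestors: {c18}.
The only common ancestor is c18, so it is the merge base.

c18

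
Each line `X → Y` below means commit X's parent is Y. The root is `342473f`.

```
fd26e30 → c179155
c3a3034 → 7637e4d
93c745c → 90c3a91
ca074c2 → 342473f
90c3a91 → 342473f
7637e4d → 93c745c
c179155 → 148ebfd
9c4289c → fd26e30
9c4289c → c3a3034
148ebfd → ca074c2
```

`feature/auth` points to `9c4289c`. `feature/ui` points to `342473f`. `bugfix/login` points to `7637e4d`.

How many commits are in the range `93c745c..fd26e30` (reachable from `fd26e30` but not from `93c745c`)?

4

Reachable from fd26e30: {148ebfd, 342473f, c179155, ca074c2, fd26e30}.
Reachable from 93c745c: {342473f, 90c3a91, 93c745c}.
In fd26e30's history but not 93c745c's: {148ebfd, c179155, ca074c2, fd26e30} — 4 commits.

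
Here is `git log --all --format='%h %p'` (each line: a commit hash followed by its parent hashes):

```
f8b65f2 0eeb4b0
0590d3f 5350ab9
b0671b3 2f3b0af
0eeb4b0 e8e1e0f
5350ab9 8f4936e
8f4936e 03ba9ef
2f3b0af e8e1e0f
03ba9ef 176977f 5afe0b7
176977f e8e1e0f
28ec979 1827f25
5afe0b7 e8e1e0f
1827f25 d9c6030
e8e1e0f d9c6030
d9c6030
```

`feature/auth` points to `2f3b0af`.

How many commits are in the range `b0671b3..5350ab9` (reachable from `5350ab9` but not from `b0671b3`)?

5

Reachable from 5350ab9: {03ba9ef, 176977f, 5350ab9, 5afe0b7, 8f4936e, d9c6030, e8e1e0f}.
Reachable from b0671b3: {2f3b0af, b0671b3, d9c6030, e8e1e0f}.
In 5350ab9's history but not b0671b3's: {03ba9ef, 176977f, 5350ab9, 5afe0b7, 8f4936e} — 5 commits.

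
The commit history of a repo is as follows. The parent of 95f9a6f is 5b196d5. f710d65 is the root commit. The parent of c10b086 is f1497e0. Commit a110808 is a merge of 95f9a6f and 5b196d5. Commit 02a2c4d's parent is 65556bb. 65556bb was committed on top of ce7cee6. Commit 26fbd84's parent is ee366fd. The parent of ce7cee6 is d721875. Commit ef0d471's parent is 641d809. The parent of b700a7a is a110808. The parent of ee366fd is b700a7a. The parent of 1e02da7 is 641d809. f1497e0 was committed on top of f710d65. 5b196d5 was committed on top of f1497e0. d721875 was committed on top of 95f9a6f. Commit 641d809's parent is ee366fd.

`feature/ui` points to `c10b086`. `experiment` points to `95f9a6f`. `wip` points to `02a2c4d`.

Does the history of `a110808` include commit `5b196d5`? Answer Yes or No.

Ancestors of a110808 (commits reachable by following parents): {5b196d5, 95f9a6f, a110808, f1497e0, f710d65}.
5b196d5 is in that set, so it is an ancestor of a110808.

Yes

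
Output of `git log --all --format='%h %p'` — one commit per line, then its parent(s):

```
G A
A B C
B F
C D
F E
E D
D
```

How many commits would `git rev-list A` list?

Walking parent pointers from A: reachable set = {A, B, C, D, E, F}.
That is 6 commits.

6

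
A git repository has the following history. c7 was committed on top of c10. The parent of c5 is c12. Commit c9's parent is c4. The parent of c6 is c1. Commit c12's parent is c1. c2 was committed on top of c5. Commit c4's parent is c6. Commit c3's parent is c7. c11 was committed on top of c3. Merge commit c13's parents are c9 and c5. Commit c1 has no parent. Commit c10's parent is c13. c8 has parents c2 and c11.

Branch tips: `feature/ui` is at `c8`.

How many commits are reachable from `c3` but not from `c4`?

Reachable from c3: {c1, c10, c12, c13, c3, c4, c5, c6, c7, c9}.
Reachable from c4: {c1, c4, c6}.
In c3's history but not c4's: {c10, c12, c13, c3, c5, c7, c9} — 7 commits.

7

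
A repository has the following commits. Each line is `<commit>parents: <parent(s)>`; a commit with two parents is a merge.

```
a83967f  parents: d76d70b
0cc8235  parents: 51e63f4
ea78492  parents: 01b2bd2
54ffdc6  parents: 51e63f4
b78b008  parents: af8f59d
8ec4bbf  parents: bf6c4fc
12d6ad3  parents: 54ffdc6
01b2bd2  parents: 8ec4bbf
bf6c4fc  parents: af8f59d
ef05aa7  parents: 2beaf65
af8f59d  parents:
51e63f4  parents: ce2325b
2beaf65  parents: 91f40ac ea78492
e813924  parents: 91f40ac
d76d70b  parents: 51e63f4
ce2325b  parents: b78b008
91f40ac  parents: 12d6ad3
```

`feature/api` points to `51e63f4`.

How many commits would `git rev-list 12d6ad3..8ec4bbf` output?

Reachable from 8ec4bbf: {8ec4bbf, af8f59d, bf6c4fc}.
Reachable from 12d6ad3: {12d6ad3, 51e63f4, 54ffdc6, af8f59d, b78b008, ce2325b}.
In 8ec4bbf's history but not 12d6ad3's: {8ec4bbf, bf6c4fc} — 2 commits.

2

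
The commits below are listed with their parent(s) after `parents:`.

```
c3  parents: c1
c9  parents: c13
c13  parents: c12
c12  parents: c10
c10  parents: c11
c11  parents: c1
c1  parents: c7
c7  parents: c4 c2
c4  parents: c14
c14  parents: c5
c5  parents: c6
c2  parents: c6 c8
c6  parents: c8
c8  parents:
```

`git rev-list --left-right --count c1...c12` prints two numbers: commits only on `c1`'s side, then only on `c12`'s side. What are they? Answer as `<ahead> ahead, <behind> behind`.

0 ahead, 3 behind

Reachable from c1: {c1, c14, c2, c4, c5, c6, c7, c8}.
Reachable from c12: {c1, c10, c11, c12, c14, c2, c4, c5, c6, c7, c8}.
Only in c1's history (ahead): {} — 0.
Only in c12's history (behind): {c10, c11, c12} — 3.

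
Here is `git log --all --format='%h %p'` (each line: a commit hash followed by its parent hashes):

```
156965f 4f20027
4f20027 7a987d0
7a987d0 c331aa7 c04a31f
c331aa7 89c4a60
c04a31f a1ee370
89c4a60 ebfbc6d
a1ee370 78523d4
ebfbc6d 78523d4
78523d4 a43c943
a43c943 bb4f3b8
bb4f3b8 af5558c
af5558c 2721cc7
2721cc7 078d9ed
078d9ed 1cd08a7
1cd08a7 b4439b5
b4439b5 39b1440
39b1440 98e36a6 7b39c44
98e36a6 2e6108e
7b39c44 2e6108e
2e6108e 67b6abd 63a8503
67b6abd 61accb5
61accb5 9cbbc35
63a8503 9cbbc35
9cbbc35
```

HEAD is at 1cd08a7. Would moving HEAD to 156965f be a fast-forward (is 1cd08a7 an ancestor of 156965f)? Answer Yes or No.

A fast-forward from 1cd08a7 to 156965f is possible iff 1cd08a7 is an ancestor of 156965f.
Ancestors of 156965f: {078d9ed, 156965f, 1cd08a7, 2721cc7, 2e6108e, 39b1440, 4f20027, 61accb5, 63a8503, 67b6abd, 78523d4, 7a987d0, 7b39c44, 89c4a60, 98e36a6, 9cbbc35, a1ee370, a43c943, af5558c, b4439b5, bb4f3b8, c04a31f, c331aa7, ebfbc6d}.
1cd08a7 is among them, so fast-forward is possible.

Yes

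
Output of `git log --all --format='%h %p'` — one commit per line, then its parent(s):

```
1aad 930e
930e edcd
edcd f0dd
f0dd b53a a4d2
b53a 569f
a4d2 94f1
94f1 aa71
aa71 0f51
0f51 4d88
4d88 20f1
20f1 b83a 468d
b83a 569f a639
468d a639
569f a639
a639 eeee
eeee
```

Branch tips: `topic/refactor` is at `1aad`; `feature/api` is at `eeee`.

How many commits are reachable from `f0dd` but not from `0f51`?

5

Reachable from f0dd: {0f51, 20f1, 468d, 4d88, 569f, 94f1, a4d2, a639, aa71, b53a, b83a, eeee, f0dd}.
Reachable from 0f51: {0f51, 20f1, 468d, 4d88, 569f, a639, b83a, eeee}.
In f0dd's history but not 0f51's: {94f1, a4d2, aa71, b53a, f0dd} — 5 commits.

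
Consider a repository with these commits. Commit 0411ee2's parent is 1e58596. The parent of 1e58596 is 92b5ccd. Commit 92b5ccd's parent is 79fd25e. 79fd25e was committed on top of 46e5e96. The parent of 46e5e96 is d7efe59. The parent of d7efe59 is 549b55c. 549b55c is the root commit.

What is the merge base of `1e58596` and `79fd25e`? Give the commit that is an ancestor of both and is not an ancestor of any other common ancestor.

Ancestors of 1e58596: {1e58596, 46e5e96, 549b55c, 79fd25e, 92b5ccd, d7efe59}.
Ancestors of 79fd25e: {46e5e96, 549b55c, 79fd25e, d7efe59}.
Common ancestors: {46e5e96, 549b55c, 79fd25e, d7efe59}.
Among these, 79fd25e is not an ancestor of any other common ancestor — it is the merge base.

79fd25e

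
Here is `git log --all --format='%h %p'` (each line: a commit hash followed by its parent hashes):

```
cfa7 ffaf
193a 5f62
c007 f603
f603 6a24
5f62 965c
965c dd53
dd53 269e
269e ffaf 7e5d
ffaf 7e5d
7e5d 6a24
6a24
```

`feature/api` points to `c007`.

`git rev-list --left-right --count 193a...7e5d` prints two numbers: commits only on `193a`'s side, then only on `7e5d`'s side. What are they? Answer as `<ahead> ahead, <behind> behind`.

Reachable from 193a: {193a, 269e, 5f62, 6a24, 7e5d, 965c, dd53, ffaf}.
Reachable from 7e5d: {6a24, 7e5d}.
Only in 193a's history (ahead): {193a, 269e, 5f62, 965c, dd53, ffaf} — 6.
Only in 7e5d's history (behind): {} — 0.

6 ahead, 0 behind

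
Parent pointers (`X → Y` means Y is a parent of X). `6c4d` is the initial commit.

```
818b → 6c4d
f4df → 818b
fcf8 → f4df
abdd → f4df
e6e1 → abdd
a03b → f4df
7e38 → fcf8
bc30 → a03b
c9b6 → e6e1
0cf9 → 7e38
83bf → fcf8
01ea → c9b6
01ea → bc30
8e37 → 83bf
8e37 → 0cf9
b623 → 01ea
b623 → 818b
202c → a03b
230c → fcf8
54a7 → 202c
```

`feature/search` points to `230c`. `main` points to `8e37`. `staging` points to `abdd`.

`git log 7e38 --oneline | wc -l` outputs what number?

Walking parent pointers from 7e38: reachable set = {6c4d, 7e38, 818b, f4df, fcf8}.
That is 5 commits.

5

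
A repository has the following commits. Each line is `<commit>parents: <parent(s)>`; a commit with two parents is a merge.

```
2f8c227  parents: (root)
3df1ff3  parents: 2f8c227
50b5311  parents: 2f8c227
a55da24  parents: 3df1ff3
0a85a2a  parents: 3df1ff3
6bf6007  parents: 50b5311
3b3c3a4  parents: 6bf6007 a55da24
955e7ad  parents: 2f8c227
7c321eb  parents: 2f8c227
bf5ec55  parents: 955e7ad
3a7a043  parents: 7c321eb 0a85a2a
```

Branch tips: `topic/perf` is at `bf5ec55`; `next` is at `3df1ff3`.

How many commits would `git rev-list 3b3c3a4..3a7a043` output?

Reachable from 3a7a043: {0a85a2a, 2f8c227, 3a7a043, 3df1ff3, 7c321eb}.
Reachable from 3b3c3a4: {2f8c227, 3b3c3a4, 3df1ff3, 50b5311, 6bf6007, a55da24}.
In 3a7a043's history but not 3b3c3a4's: {0a85a2a, 3a7a043, 7c321eb} — 3 commits.

3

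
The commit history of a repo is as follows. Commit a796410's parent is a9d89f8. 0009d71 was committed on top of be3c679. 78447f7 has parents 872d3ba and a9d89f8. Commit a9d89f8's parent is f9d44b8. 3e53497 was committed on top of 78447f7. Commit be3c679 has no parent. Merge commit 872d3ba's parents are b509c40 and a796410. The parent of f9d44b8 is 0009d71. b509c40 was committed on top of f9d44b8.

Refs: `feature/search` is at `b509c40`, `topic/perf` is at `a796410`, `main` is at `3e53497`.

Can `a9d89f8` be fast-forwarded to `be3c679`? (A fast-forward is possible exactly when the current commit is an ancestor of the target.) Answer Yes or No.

No

A fast-forward from a9d89f8 to be3c679 is possible iff a9d89f8 is an ancestor of be3c679.
Ancestors of be3c679: {be3c679}.
a9d89f8 is not among them, so fast-forward is not possible.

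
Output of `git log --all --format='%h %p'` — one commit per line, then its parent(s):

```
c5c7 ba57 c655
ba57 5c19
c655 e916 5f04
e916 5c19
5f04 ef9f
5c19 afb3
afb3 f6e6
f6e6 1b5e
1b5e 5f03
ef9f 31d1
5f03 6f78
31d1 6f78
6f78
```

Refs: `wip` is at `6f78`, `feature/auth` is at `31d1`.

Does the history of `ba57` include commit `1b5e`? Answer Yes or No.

Ancestors of ba57 (commits reachable by following parents): {1b5e, 5c19, 5f03, 6f78, afb3, ba57, f6e6}.
1b5e is in that set, so it is an ancestor of ba57.

Yes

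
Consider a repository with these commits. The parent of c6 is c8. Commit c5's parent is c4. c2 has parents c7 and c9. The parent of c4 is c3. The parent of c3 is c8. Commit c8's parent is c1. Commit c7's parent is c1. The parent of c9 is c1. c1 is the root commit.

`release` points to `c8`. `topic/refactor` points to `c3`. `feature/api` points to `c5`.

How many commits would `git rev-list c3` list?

3

Walking parent pointers from c3: reachable set = {c1, c3, c8}.
That is 3 commits.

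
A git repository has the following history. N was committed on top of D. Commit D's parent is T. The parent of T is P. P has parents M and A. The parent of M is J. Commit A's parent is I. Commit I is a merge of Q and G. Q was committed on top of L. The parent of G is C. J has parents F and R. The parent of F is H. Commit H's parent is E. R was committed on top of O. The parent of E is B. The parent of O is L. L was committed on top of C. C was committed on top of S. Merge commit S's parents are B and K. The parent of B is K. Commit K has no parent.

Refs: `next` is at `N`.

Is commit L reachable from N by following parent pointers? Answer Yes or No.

Yes

Ancestors of N (commits reachable by following parents): {A, B, C, D, E, F, G, H, I, J, K, L, M, N, O, P, Q, R, S, T}.
L is in that set, so it is an ancestor of N.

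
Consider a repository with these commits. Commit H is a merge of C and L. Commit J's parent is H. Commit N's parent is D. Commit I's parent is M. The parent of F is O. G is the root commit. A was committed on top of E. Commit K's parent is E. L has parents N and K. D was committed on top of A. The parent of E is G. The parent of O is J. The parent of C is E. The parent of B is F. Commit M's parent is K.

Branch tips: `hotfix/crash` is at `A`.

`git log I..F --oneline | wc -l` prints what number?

9

Reachable from F: {A, C, D, E, F, G, H, J, K, L, N, O}.
Reachable from I: {E, G, I, K, M}.
In F's history but not I's: {A, C, D, F, H, J, L, N, O} — 9 commits.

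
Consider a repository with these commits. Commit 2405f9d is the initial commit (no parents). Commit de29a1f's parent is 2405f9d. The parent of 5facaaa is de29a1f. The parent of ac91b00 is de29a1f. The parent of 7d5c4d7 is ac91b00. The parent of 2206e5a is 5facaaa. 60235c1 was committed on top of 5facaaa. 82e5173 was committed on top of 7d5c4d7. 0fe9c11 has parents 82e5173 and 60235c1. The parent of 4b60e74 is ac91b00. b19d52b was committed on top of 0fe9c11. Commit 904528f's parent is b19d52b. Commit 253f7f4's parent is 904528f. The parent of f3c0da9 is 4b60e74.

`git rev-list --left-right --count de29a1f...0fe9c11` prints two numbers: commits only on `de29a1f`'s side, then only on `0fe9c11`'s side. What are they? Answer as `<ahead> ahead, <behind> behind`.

Reachable from de29a1f: {2405f9d, de29a1f}.
Reachable from 0fe9c11: {0fe9c11, 2405f9d, 5facaaa, 60235c1, 7d5c4d7, 82e5173, ac91b00, de29a1f}.
Only in de29a1f's history (ahead): {} — 0.
Only in 0fe9c11's history (behind): {0fe9c11, 5facaaa, 60235c1, 7d5c4d7, 82e5173, ac91b00} — 6.

0 ahead, 6 behind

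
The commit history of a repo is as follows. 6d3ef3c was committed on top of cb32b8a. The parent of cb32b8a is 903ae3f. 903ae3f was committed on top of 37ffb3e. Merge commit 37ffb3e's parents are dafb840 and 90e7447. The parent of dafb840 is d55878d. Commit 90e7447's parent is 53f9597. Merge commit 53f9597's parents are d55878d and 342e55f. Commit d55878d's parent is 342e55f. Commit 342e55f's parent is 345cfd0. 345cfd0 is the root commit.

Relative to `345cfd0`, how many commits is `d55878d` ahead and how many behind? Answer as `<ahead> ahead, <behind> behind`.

2 ahead, 0 behind

Reachable from d55878d: {342e55f, 345cfd0, d55878d}.
Reachable from 345cfd0: {345cfd0}.
Only in d55878d's history (ahead): {342e55f, d55878d} — 2.
Only in 345cfd0's history (behind): {} — 0.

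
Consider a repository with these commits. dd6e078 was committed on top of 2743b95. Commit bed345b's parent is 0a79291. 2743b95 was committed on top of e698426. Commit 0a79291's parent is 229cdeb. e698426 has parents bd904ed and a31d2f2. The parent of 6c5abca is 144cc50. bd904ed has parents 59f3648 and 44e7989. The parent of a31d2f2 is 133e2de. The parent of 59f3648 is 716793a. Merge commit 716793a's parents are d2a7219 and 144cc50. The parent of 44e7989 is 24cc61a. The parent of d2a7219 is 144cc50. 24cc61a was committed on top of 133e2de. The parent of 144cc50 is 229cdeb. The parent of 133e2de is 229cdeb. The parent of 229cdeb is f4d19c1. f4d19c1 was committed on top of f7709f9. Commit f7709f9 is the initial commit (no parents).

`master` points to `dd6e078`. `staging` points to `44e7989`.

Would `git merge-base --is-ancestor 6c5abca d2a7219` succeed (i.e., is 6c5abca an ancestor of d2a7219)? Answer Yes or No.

No

Ancestors of d2a7219: {144cc50, 229cdeb, d2a7219, f4d19c1, f7709f9}.
6c5abca is not in that set, so it is not an ancestor of d2a7219.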